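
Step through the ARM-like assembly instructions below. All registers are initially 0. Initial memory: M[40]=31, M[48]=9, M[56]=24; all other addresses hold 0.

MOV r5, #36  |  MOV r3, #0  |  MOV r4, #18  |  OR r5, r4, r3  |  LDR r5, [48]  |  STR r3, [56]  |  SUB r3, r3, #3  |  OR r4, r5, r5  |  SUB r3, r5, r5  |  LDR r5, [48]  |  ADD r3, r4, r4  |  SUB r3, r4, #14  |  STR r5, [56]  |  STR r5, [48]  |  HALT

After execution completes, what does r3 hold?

MOV r5, #36 → r5=36
MOV r3, #0 → r3=0
MOV r4, #18 → r4=18
OR r5, r4, r3 → r5=18|0=18
LDR r5, [48] → r5=M[48]=9
STR r3, [56] → M[56]=0
SUB r3, r3, #3 → r3=0-3=-3
OR r4, r5, r5 → r4=9|9=9
SUB r3, r5, r5 → r3=9-9=0
LDR r5, [48] → r5=M[48]=9
ADD r3, r4, r4 → r3=9+9=18
SUB r3, r4, #14 → r3=9-14=-5
STR r5, [56] → M[56]=9
STR r5, [48] → M[48]=9
halt.

-5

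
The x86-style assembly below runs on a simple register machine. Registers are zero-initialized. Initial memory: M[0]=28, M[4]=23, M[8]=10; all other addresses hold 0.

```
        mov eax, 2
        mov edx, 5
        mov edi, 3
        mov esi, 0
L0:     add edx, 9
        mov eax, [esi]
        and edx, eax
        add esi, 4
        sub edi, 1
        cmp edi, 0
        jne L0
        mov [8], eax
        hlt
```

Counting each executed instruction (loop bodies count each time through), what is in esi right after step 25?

mov eax, 2 → eax=2
mov edx, 5 → edx=5
mov edi, 3 → edi=3
mov esi, 0 → esi=0
add edx, 9 → edx=5+9=14
mov eax, [esi] → eax=M[0]=28
and edx, eax → edx=14&28=12
add esi, 4 → esi=0+4=4
sub edi, 1 → edi=3-1=2
cmp edi, 0  (cmp 2,0)
jne L0: taken
add edx, 9 → edx=12+9=21
mov eax, [esi] → eax=M[4]=23
and edx, eax → edx=21&23=21
add esi, 4 → esi=4+4=8
sub edi, 1 → edi=2-1=1
cmp edi, 0  (cmp 1,0)
jne L0: taken
add edx, 9 → edx=21+9=30
mov eax, [esi] → eax=M[8]=10
and edx, eax → edx=30&10=10
add esi, 4 → esi=8+4=12
sub edi, 1 → edi=1-1=0
cmp edi, 0  (cmp 0,0)
jne L0: not taken
After step 25: esi = 12.

12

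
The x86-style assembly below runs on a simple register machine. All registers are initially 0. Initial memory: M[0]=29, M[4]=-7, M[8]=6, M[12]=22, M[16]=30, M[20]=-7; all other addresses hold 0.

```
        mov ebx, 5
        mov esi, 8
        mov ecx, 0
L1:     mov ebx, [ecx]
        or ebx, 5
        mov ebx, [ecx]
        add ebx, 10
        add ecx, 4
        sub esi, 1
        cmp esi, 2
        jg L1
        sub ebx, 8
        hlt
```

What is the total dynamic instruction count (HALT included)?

after mov ebx, 5: ebx=5
after mov esi, 8: esi=8
after mov ecx, 0: ecx=0
after mov ebx, [ecx]: ebx=M[0]=29
after or ebx, 5: ebx=29|5=29
after mov ebx, [ecx]: ebx=M[0]=29
after add ebx, 10: ebx=29+10=39
after add ecx, 4: ecx=0+4=4
after sub esi, 1: esi=8-1=7
cmp esi, 2  (cmp 7,2)
jg L1: taken
after mov ebx, [ecx]: ebx=M[4]=-7
after or ebx, 5: ebx=(-7)|5=-3
after mov ebx, [ecx]: ebx=M[4]=-7
after add ebx, 10: ebx=(-7)+10=3
after add ecx, 4: ecx=4+4=8
after sub esi, 1: esi=7-1=6
cmp esi, 2  (cmp 6,2)
jg L1: taken
after mov ebx, [ecx]: ebx=M[8]=6
after or ebx, 5: ebx=6|5=7
after mov ebx, [ecx]: ebx=M[8]=6
after add ebx, 10: ebx=6+10=16
after add ecx, 4: ecx=8+4=12
after sub esi, 1: esi=6-1=5
cmp esi, 2  (cmp 5,2)
jg L1: taken
after mov ebx, [ecx]: ebx=M[12]=22
after or ebx, 5: ebx=22|5=23
after mov ebx, [ecx]: ebx=M[12]=22
after add ebx, 10: ebx=22+10=32
after add ecx, 4: ecx=12+4=16
after sub esi, 1: esi=5-1=4
cmp esi, 2  (cmp 4,2)
jg L1: taken
after mov ebx, [ecx]: ebx=M[16]=30
after or ebx, 5: ebx=30|5=31
after mov ebx, [ecx]: ebx=M[16]=30
after add ebx, 10: ebx=30+10=40
after add ecx, 4: ecx=16+4=20
after sub esi, 1: esi=4-1=3
cmp esi, 2  (cmp 3,2)
jg L1: taken
after mov ebx, [ecx]: ebx=M[20]=-7
after or ebx, 5: ebx=(-7)|5=-3
after mov ebx, [ecx]: ebx=M[20]=-7
after add ebx, 10: ebx=(-7)+10=3
after add ecx, 4: ecx=20+4=24
after sub esi, 1: esi=3-1=2
cmp esi, 2  (cmp 2,2)
jg L1: not taken
after sub ebx, 8: ebx=3-8=-5
halt.
Total executed instructions: 53.

53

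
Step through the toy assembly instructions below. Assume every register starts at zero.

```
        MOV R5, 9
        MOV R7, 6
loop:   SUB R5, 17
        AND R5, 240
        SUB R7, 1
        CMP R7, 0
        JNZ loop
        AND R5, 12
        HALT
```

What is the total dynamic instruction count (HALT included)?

after MOV R5, 9: R5=9
after MOV R7, 6: R7=6
after SUB R5, 17: R5=9-17=-8
after AND R5, 240: R5=(-8)&240=240
after SUB R7, 1: R7=6-1=5
CMP R7, 0  (cmp 5,0)
JNZ loop: taken
after SUB R5, 17: R5=240-17=223
after AND R5, 240: R5=223&240=208
after SUB R7, 1: R7=5-1=4
CMP R7, 0  (cmp 4,0)
JNZ loop: taken
after SUB R5, 17: R5=208-17=191
after AND R5, 240: R5=191&240=176
after SUB R7, 1: R7=4-1=3
CMP R7, 0  (cmp 3,0)
JNZ loop: taken
after SUB R5, 17: R5=176-17=159
after AND R5, 240: R5=159&240=144
after SUB R7, 1: R7=3-1=2
CMP R7, 0  (cmp 2,0)
JNZ loop: taken
after SUB R5, 17: R5=144-17=127
after AND R5, 240: R5=127&240=112
after SUB R7, 1: R7=2-1=1
CMP R7, 0  (cmp 1,0)
JNZ loop: taken
after SUB R5, 17: R5=112-17=95
after AND R5, 240: R5=95&240=80
after SUB R7, 1: R7=1-1=0
CMP R7, 0  (cmp 0,0)
JNZ loop: not taken
after AND R5, 12: R5=80&12=0
halt.
Total executed instructions: 34.

34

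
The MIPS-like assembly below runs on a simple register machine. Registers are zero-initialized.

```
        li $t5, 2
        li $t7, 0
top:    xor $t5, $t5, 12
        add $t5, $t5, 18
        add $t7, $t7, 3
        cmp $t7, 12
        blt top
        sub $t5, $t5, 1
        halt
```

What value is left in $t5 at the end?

li $t5, 2 → $t5=2
li $t7, 0 → $t7=0
xor $t5, $t5, 12 → $t5=2^12=14
add $t5, $t5, 18 → $t5=14+18=32
add $t7, $t7, 3 → $t7=0+3=3
cmp $t7, 12  (cmp 3,12)
blt top: taken
xor $t5, $t5, 12 → $t5=32^12=44
add $t5, $t5, 18 → $t5=44+18=62
add $t7, $t7, 3 → $t7=3+3=6
cmp $t7, 12  (cmp 6,12)
blt top: taken
xor $t5, $t5, 12 → $t5=62^12=50
add $t5, $t5, 18 → $t5=50+18=68
add $t7, $t7, 3 → $t7=6+3=9
cmp $t7, 12  (cmp 9,12)
blt top: taken
xor $t5, $t5, 12 → $t5=68^12=72
add $t5, $t5, 18 → $t5=72+18=90
add $t7, $t7, 3 → $t7=9+3=12
cmp $t7, 12  (cmp 12,12)
blt top: not taken
sub $t5, $t5, 1 → $t5=90-1=89
halt.

89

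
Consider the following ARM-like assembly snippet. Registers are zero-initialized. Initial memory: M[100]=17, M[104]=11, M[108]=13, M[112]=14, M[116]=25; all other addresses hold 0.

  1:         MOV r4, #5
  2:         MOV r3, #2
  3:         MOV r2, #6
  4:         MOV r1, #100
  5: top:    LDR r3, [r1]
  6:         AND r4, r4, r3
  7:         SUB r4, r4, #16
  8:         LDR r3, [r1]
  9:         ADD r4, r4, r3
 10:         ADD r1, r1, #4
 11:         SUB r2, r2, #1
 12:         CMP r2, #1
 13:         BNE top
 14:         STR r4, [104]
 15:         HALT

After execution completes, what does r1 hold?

MOV r4, #5 → r4=5
MOV r3, #2 → r3=2
MOV r2, #6 → r2=6
MOV r1, #100 → r1=100
LDR r3, [r1] → r3=M[100]=17
AND r4, r4, r3 → r4=5&17=1
SUB r4, r4, #16 → r4=1-16=-15
LDR r3, [r1] → r3=M[100]=17
ADD r4, r4, r3 → r4=(-15)+17=2
ADD r1, r1, #4 → r1=100+4=104
SUB r2, r2, #1 → r2=6-1=5
CMP r2, #1  (cmp 5,1)
BNE top: taken
LDR r3, [r1] → r3=M[104]=11
AND r4, r4, r3 → r4=2&11=2
SUB r4, r4, #16 → r4=2-16=-14
LDR r3, [r1] → r3=M[104]=11
ADD r4, r4, r3 → r4=(-14)+11=-3
ADD r1, r1, #4 → r1=104+4=108
SUB r2, r2, #1 → r2=5-1=4
CMP r2, #1  (cmp 4,1)
BNE top: taken
LDR r3, [r1] → r3=M[108]=13
AND r4, r4, r3 → r4=(-3)&13=13
SUB r4, r4, #16 → r4=13-16=-3
LDR r3, [r1] → r3=M[108]=13
ADD r4, r4, r3 → r4=(-3)+13=10
ADD r1, r1, #4 → r1=108+4=112
SUB r2, r2, #1 → r2=4-1=3
CMP r2, #1  (cmp 3,1)
BNE top: taken
LDR r3, [r1] → r3=M[112]=14
AND r4, r4, r3 → r4=10&14=10
SUB r4, r4, #16 → r4=10-16=-6
LDR r3, [r1] → r3=M[112]=14
ADD r4, r4, r3 → r4=(-6)+14=8
ADD r1, r1, #4 → r1=112+4=116
SUB r2, r2, #1 → r2=3-1=2
CMP r2, #1  (cmp 2,1)
BNE top: taken
LDR r3, [r1] → r3=M[116]=25
AND r4, r4, r3 → r4=8&25=8
SUB r4, r4, #16 → r4=8-16=-8
LDR r3, [r1] → r3=M[116]=25
ADD r4, r4, r3 → r4=(-8)+25=17
ADD r1, r1, #4 → r1=116+4=120
SUB r2, r2, #1 → r2=2-1=1
CMP r2, #1  (cmp 1,1)
BNE top: not taken
STR r4, [104] → M[104]=17
halt.

120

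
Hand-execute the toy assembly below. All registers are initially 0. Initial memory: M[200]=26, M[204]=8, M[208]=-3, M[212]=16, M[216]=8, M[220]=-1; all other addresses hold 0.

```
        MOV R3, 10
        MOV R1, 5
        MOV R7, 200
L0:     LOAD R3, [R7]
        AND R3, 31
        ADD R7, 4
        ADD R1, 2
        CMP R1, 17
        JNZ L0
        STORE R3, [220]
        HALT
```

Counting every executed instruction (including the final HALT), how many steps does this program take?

41

R3=10
R1=5
R7=200
R3=M[200]=26
R3=26&31=26
R7=200+4=204
R1=5+2=7
CMP R1, 17  (cmp 7,17)
JNZ L0: taken
R3=M[204]=8
R3=8&31=8
R7=204+4=208
R1=7+2=9
CMP R1, 17  (cmp 9,17)
JNZ L0: taken
R3=M[208]=-3
R3=(-3)&31=29
R7=208+4=212
R1=9+2=11
CMP R1, 17  (cmp 11,17)
JNZ L0: taken
R3=M[212]=16
R3=16&31=16
R7=212+4=216
R1=11+2=13
CMP R1, 17  (cmp 13,17)
JNZ L0: taken
R3=M[216]=8
R3=8&31=8
R7=216+4=220
R1=13+2=15
CMP R1, 17  (cmp 15,17)
JNZ L0: taken
R3=M[220]=-1
R3=(-1)&31=31
R7=220+4=224
R1=15+2=17
CMP R1, 17  (cmp 17,17)
JNZ L0: not taken
STORE R3, [220] → M[220]=31
halt.
Total executed instructions: 41.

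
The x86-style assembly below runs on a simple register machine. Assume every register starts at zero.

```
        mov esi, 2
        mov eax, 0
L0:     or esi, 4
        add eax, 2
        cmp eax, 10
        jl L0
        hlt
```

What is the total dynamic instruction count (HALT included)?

mov esi, 2 → esi=2
mov eax, 0 → eax=0
or esi, 4 → esi=2|4=6
add eax, 2 → eax=0+2=2
cmp eax, 10  (cmp 2,10)
jl L0: taken
or esi, 4 → esi=6|4=6
add eax, 2 → eax=2+2=4
cmp eax, 10  (cmp 4,10)
jl L0: taken
or esi, 4 → esi=6|4=6
add eax, 2 → eax=4+2=6
cmp eax, 10  (cmp 6,10)
jl L0: taken
or esi, 4 → esi=6|4=6
add eax, 2 → eax=6+2=8
cmp eax, 10  (cmp 8,10)
jl L0: taken
or esi, 4 → esi=6|4=6
add eax, 2 → eax=8+2=10
cmp eax, 10  (cmp 10,10)
jl L0: not taken
halt.
Total executed instructions: 23.

23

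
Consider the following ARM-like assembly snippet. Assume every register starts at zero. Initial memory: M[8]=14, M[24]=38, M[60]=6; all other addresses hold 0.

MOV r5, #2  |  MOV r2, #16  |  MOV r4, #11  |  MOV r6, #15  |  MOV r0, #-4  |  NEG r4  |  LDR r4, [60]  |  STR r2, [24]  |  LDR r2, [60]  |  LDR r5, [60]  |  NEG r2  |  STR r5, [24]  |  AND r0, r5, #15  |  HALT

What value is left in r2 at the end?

-6

MOV r5, #2 → r5=2
MOV r2, #16 → r2=16
MOV r4, #11 → r4=11
MOV r6, #15 → r6=15
MOV r0, #-4 → r0=-4
NEG r4 → r4=-(11)=-11
LDR r4, [60] → r4=M[60]=6
STR r2, [24] → M[24]=16
LDR r2, [60] → r2=M[60]=6
LDR r5, [60] → r5=M[60]=6
NEG r2 → r2=-(6)=-6
STR r5, [24] → M[24]=6
AND r0, r5, #15 → r0=6&15=6
halt.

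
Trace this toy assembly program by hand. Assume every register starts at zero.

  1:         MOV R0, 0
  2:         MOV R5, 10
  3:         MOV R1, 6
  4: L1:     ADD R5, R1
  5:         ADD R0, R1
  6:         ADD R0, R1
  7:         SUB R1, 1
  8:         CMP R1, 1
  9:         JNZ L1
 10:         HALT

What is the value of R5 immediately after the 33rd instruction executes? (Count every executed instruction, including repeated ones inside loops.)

30

MOV R0, 0 → R0=0
MOV R5, 10 → R5=10
MOV R1, 6 → R1=6
ADD R5, R1 → R5=10+6=16
ADD R0, R1 → R0=0+6=6
ADD R0, R1 → R0=6+6=12
SUB R1, 1 → R1=6-1=5
CMP R1, 1  (cmp 5,1)
JNZ L1: taken
ADD R5, R1 → R5=16+5=21
ADD R0, R1 → R0=12+5=17
ADD R0, R1 → R0=17+5=22
SUB R1, 1 → R1=5-1=4
CMP R1, 1  (cmp 4,1)
JNZ L1: taken
ADD R5, R1 → R5=21+4=25
ADD R0, R1 → R0=22+4=26
ADD R0, R1 → R0=26+4=30
SUB R1, 1 → R1=4-1=3
CMP R1, 1  (cmp 3,1)
JNZ L1: taken
ADD R5, R1 → R5=25+3=28
ADD R0, R1 → R0=30+3=33
ADD R0, R1 → R0=33+3=36
SUB R1, 1 → R1=3-1=2
CMP R1, 1  (cmp 2,1)
JNZ L1: taken
ADD R5, R1 → R5=28+2=30
ADD R0, R1 → R0=36+2=38
ADD R0, R1 → R0=38+2=40
SUB R1, 1 → R1=2-1=1
CMP R1, 1  (cmp 1,1)
JNZ L1: not taken
After step 33: R5 = 30.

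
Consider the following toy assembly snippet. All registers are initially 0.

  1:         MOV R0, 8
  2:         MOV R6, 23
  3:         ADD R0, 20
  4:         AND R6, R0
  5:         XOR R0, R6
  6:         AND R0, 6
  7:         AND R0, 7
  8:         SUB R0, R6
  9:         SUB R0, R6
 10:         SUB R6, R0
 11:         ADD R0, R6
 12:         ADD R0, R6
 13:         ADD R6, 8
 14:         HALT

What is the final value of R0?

80

R0=8
R6=23
R0=8+20=28
R6=23&28=20
R0=28^20=8
R0=8&6=0
R0=0&7=0
R0=0-20=-20
R0=(-20)-20=-40
R6=20-(-40)=60
R0=(-40)+60=20
R0=20+60=80
R6=60+8=68
halt.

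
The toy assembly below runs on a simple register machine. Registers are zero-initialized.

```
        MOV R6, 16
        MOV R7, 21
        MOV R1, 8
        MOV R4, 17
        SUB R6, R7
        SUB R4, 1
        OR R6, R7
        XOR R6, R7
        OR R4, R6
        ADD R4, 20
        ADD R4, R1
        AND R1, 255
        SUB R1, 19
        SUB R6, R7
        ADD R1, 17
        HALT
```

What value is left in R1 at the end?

6

MOV R6, 16 → R6=16
MOV R7, 21 → R7=21
MOV R1, 8 → R1=8
MOV R4, 17 → R4=17
SUB R6, R7 → R6=16-21=-5
SUB R4, 1 → R4=17-1=16
OR R6, R7 → R6=(-5)|21=-1
XOR R6, R7 → R6=(-1)^21=-22
OR R4, R6 → R4=16|(-22)=-6
ADD R4, 20 → R4=(-6)+20=14
ADD R4, R1 → R4=14+8=22
AND R1, 255 → R1=8&255=8
SUB R1, 19 → R1=8-19=-11
SUB R6, R7 → R6=(-22)-21=-43
ADD R1, 17 → R1=(-11)+17=6
halt.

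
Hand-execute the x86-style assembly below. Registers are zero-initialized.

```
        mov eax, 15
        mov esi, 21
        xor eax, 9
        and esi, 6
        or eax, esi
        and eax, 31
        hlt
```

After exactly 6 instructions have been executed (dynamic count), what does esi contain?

4

after mov eax, 15: eax=15
after mov esi, 21: esi=21
after xor eax, 9: eax=15^9=6
after and esi, 6: esi=21&6=4
after or eax, esi: eax=6|4=6
after and eax, 31: eax=6&31=6
After step 6: esi = 4.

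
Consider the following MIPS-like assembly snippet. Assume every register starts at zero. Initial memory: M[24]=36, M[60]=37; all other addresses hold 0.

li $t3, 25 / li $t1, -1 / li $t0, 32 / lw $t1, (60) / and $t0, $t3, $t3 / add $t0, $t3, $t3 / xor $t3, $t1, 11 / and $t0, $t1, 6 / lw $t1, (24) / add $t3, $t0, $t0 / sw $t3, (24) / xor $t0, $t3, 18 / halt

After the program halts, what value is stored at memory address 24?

after li $t3, 25: $t3=25
after li $t1, -1: $t1=-1
after li $t0, 32: $t0=32
after lw $t1, (60): $t1=M[60]=37
after and $t0, $t3, $t3: $t0=25&25=25
after add $t0, $t3, $t3: $t0=25+25=50
after xor $t3, $t1, 11: $t3=37^11=46
after and $t0, $t1, 6: $t0=37&6=4
after lw $t1, (24): $t1=M[24]=36
after add $t3, $t0, $t0: $t3=4+4=8
sw $t3, (24) → M[24]=8
after xor $t0, $t3, 18: $t0=8^18=26
halt.

8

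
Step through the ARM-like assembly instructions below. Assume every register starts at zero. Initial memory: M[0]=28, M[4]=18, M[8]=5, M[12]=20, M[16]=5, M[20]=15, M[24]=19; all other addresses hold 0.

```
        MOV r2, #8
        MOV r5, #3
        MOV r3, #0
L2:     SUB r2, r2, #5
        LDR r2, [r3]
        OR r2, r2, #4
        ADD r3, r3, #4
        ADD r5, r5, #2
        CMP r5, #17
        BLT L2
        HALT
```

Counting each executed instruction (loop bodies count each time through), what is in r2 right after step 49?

23

r2=8
r5=3
r3=0
r2=8-5=3
r2=M[0]=28
r2=28|4=28
r3=0+4=4
r5=3+2=5
CMP r5, #17  (cmp 5,17)
BLT L2: taken
r2=28-5=23
r2=M[4]=18
r2=18|4=22
r3=4+4=8
r5=5+2=7
CMP r5, #17  (cmp 7,17)
BLT L2: taken
r2=22-5=17
r2=M[8]=5
r2=5|4=5
r3=8+4=12
r5=7+2=9
CMP r5, #17  (cmp 9,17)
BLT L2: taken
r2=5-5=0
r2=M[12]=20
r2=20|4=20
r3=12+4=16
r5=9+2=11
CMP r5, #17  (cmp 11,17)
BLT L2: taken
r2=20-5=15
r2=M[16]=5
r2=5|4=5
r3=16+4=20
r5=11+2=13
CMP r5, #17  (cmp 13,17)
BLT L2: taken
r2=5-5=0
r2=M[20]=15
r2=15|4=15
r3=20+4=24
r5=13+2=15
CMP r5, #17  (cmp 15,17)
BLT L2: taken
r2=15-5=10
r2=M[24]=19
r2=19|4=23
r3=24+4=28
After step 49: r2 = 23.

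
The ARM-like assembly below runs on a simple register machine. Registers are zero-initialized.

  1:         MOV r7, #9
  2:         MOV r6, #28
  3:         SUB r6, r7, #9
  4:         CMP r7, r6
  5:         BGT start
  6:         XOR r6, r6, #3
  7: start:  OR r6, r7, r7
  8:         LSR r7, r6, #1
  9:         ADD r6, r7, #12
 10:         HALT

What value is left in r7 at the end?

4

after MOV r7, #9: r7=9
after MOV r6, #28: r6=28
after SUB r6, r7, #9: r6=9-9=0
CMP r7, r6  (cmp 9,0)
BGT start: taken
after OR r6, r7, r7: r6=9|9=9
after LSR r7, r6, #1: r7=9>>1=4
after ADD r6, r7, #12: r6=4+12=16
halt.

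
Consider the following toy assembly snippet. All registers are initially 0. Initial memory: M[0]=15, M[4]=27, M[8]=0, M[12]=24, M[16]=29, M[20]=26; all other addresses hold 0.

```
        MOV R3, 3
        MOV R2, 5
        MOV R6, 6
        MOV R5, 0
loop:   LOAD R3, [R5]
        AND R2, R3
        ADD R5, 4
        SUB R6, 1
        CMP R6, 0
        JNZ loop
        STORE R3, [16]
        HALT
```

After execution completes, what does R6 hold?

0

MOV R3, 3 → R3=3
MOV R2, 5 → R2=5
MOV R6, 6 → R6=6
MOV R5, 0 → R5=0
LOAD R3, [R5] → R3=M[0]=15
AND R2, R3 → R2=5&15=5
ADD R5, 4 → R5=0+4=4
SUB R6, 1 → R6=6-1=5
CMP R6, 0  (cmp 5,0)
JNZ loop: taken
LOAD R3, [R5] → R3=M[4]=27
AND R2, R3 → R2=5&27=1
ADD R5, 4 → R5=4+4=8
SUB R6, 1 → R6=5-1=4
CMP R6, 0  (cmp 4,0)
JNZ loop: taken
LOAD R3, [R5] → R3=M[8]=0
AND R2, R3 → R2=1&0=0
ADD R5, 4 → R5=8+4=12
SUB R6, 1 → R6=4-1=3
CMP R6, 0  (cmp 3,0)
JNZ loop: taken
LOAD R3, [R5] → R3=M[12]=24
AND R2, R3 → R2=0&24=0
ADD R5, 4 → R5=12+4=16
SUB R6, 1 → R6=3-1=2
CMP R6, 0  (cmp 2,0)
JNZ loop: taken
LOAD R3, [R5] → R3=M[16]=29
AND R2, R3 → R2=0&29=0
ADD R5, 4 → R5=16+4=20
SUB R6, 1 → R6=2-1=1
CMP R6, 0  (cmp 1,0)
JNZ loop: taken
LOAD R3, [R5] → R3=M[20]=26
AND R2, R3 → R2=0&26=0
ADD R5, 4 → R5=20+4=24
SUB R6, 1 → R6=1-1=0
CMP R6, 0  (cmp 0,0)
JNZ loop: not taken
STORE R3, [16] → M[16]=26
halt.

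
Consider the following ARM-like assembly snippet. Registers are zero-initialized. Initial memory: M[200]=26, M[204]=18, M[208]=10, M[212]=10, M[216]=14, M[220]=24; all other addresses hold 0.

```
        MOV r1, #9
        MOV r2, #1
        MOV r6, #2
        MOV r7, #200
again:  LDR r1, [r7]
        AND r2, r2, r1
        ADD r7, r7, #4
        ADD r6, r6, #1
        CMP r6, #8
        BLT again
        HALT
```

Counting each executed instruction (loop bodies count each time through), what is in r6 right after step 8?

3

after MOV r1, #9: r1=9
after MOV r2, #1: r2=1
after MOV r6, #2: r6=2
after MOV r7, #200: r7=200
after LDR r1, [r7]: r1=M[200]=26
after AND r2, r2, r1: r2=1&26=0
after ADD r7, r7, #4: r7=200+4=204
after ADD r6, r6, #1: r6=2+1=3
After step 8: r6 = 3.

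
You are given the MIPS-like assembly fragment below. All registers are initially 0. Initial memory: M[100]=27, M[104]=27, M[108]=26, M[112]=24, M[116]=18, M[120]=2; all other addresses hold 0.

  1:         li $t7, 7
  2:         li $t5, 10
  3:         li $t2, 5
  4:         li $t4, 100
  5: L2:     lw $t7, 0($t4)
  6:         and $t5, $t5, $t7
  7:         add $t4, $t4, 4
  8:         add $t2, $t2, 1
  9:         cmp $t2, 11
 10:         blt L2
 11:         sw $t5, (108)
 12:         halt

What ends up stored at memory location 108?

$t7=7
$t5=10
$t2=5
$t4=100
$t7=M[100]=27
$t5=10&27=10
$t4=100+4=104
$t2=5+1=6
cmp $t2, 11  (cmp 6,11)
blt L2: taken
$t7=M[104]=27
$t5=10&27=10
$t4=104+4=108
$t2=6+1=7
cmp $t2, 11  (cmp 7,11)
blt L2: taken
$t7=M[108]=26
$t5=10&26=10
$t4=108+4=112
$t2=7+1=8
cmp $t2, 11  (cmp 8,11)
blt L2: taken
$t7=M[112]=24
$t5=10&24=8
$t4=112+4=116
$t2=8+1=9
cmp $t2, 11  (cmp 9,11)
blt L2: taken
$t7=M[116]=18
$t5=8&18=0
$t4=116+4=120
$t2=9+1=10
cmp $t2, 11  (cmp 10,11)
blt L2: taken
$t7=M[120]=2
$t5=0&2=0
$t4=120+4=124
$t2=10+1=11
cmp $t2, 11  (cmp 11,11)
blt L2: not taken
sw $t5, (108) → M[108]=0
halt.

0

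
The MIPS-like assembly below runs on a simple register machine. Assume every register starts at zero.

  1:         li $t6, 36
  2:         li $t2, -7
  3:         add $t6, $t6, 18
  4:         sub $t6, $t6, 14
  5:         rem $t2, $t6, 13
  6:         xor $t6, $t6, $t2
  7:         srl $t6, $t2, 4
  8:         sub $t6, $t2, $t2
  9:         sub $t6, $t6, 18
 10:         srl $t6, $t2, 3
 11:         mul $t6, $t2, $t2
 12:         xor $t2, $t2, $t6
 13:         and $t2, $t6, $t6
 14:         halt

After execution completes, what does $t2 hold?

li $t6, 36 → $t6=36
li $t2, -7 → $t2=-7
add $t6, $t6, 18 → $t6=36+18=54
sub $t6, $t6, 14 → $t6=54-14=40
rem $t2, $t6, 13 → $t2=40%13=1
xor $t6, $t6, $t2 → $t6=40^1=41
srl $t6, $t2, 4 → $t6=1>>4=0
sub $t6, $t2, $t2 → $t6=1-1=0
sub $t6, $t6, 18 → $t6=0-18=-18
srl $t6, $t2, 3 → $t6=1>>3=0
mul $t6, $t2, $t2 → $t6=1*1=1
xor $t2, $t2, $t6 → $t2=1^1=0
and $t2, $t6, $t6 → $t2=1&1=1
halt.

1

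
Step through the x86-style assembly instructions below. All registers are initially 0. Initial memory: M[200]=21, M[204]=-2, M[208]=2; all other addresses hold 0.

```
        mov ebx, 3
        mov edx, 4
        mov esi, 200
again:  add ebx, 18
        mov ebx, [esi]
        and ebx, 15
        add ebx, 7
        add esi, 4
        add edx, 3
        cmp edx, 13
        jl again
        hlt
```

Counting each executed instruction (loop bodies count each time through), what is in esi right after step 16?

after mov ebx, 3: ebx=3
after mov edx, 4: edx=4
after mov esi, 200: esi=200
after add ebx, 18: ebx=3+18=21
after mov ebx, [esi]: ebx=M[200]=21
after and ebx, 15: ebx=21&15=5
after add ebx, 7: ebx=5+7=12
after add esi, 4: esi=200+4=204
after add edx, 3: edx=4+3=7
cmp edx, 13  (cmp 7,13)
jl again: taken
after add ebx, 18: ebx=12+18=30
after mov ebx, [esi]: ebx=M[204]=-2
after and ebx, 15: ebx=(-2)&15=14
after add ebx, 7: ebx=14+7=21
after add esi, 4: esi=204+4=208
After step 16: esi = 208.

208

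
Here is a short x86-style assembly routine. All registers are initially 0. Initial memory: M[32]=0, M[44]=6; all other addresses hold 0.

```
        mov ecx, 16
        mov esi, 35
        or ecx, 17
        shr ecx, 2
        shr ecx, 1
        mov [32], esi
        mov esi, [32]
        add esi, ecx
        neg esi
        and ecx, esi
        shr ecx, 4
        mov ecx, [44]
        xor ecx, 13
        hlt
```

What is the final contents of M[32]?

35

after mov ecx, 16: ecx=16
after mov esi, 35: esi=35
after or ecx, 17: ecx=16|17=17
after shr ecx, 2: ecx=17>>2=4
after shr ecx, 1: ecx=4>>1=2
mov [32], esi → M[32]=35
after mov esi, [32]: esi=M[32]=35
after add esi, ecx: esi=35+2=37
after neg esi: esi=-(37)=-37
after and ecx, esi: ecx=2&(-37)=2
after shr ecx, 4: ecx=2>>4=0
after mov ecx, [44]: ecx=M[44]=6
after xor ecx, 13: ecx=6^13=11
halt.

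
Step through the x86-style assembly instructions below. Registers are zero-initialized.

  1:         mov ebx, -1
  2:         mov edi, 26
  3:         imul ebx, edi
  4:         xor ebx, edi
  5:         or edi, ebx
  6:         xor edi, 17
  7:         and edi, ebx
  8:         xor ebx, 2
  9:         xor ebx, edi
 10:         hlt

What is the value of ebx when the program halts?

18

after mov ebx, -1: ebx=-1
after mov edi, 26: edi=26
after imul ebx, edi: ebx=(-1)*26=-26
after xor ebx, edi: ebx=(-26)^26=-4
after or edi, ebx: edi=26|(-4)=-2
after xor edi, 17: edi=(-2)^17=-17
after and edi, ebx: edi=(-17)&(-4)=-20
after xor ebx, 2: ebx=(-4)^2=-2
after xor ebx, edi: ebx=(-2)^(-20)=18
halt.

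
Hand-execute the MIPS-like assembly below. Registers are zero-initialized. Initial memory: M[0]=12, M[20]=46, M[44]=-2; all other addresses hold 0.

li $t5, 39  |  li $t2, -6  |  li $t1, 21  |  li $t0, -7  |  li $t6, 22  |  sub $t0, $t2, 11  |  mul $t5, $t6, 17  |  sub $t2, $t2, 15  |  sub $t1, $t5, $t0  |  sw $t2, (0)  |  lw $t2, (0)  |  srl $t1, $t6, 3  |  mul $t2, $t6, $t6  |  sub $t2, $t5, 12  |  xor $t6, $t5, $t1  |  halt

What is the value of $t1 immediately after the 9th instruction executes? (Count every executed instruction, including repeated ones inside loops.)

li $t5, 39 → $t5=39
li $t2, -6 → $t2=-6
li $t1, 21 → $t1=21
li $t0, -7 → $t0=-7
li $t6, 22 → $t6=22
sub $t0, $t2, 11 → $t0=(-6)-11=-17
mul $t5, $t6, 17 → $t5=22*17=374
sub $t2, $t2, 15 → $t2=(-6)-15=-21
sub $t1, $t5, $t0 → $t1=374-(-17)=391
After step 9: $t1 = 391.

391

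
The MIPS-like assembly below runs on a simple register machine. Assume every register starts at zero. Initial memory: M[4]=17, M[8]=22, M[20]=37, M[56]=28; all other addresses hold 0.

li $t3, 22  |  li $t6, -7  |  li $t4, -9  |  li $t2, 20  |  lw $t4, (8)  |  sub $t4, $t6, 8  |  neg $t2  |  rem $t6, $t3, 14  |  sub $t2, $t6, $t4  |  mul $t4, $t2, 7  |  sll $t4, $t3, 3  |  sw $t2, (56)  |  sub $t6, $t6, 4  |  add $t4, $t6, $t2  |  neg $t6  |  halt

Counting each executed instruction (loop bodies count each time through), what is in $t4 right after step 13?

176

after li $t3, 22: $t3=22
after li $t6, -7: $t6=-7
after li $t4, -9: $t4=-9
after li $t2, 20: $t2=20
after lw $t4, (8): $t4=M[8]=22
after sub $t4, $t6, 8: $t4=(-7)-8=-15
after neg $t2: $t2=-(20)=-20
after rem $t6, $t3, 14: $t6=22%14=8
after sub $t2, $t6, $t4: $t2=8-(-15)=23
after mul $t4, $t2, 7: $t4=23*7=161
after sll $t4, $t3, 3: $t4=22<<3=176
sw $t2, (56) → M[56]=23
after sub $t6, $t6, 4: $t6=8-4=4
After step 13: $t4 = 176.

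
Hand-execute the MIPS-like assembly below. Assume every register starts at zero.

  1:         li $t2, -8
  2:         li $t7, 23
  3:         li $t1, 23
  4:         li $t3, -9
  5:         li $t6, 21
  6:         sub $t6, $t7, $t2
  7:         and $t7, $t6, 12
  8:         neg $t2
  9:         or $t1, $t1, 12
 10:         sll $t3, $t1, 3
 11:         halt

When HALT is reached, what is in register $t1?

31

li $t2, -8 → $t2=-8
li $t7, 23 → $t7=23
li $t1, 23 → $t1=23
li $t3, -9 → $t3=-9
li $t6, 21 → $t6=21
sub $t6, $t7, $t2 → $t6=23-(-8)=31
and $t7, $t6, 12 → $t7=31&12=12
neg $t2 → $t2=-(-8)=8
or $t1, $t1, 12 → $t1=23|12=31
sll $t3, $t1, 3 → $t3=31<<3=248
halt.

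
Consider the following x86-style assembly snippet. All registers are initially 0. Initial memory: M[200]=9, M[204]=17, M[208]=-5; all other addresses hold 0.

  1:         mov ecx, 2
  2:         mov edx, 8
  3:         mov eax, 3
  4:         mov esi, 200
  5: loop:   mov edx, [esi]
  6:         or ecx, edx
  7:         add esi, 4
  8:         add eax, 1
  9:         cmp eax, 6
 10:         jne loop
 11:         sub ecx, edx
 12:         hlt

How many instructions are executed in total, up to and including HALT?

24

ecx=2
edx=8
eax=3
esi=200
edx=M[200]=9
ecx=2|9=11
esi=200+4=204
eax=3+1=4
cmp eax, 6  (cmp 4,6)
jne loop: taken
edx=M[204]=17
ecx=11|17=27
esi=204+4=208
eax=4+1=5
cmp eax, 6  (cmp 5,6)
jne loop: taken
edx=M[208]=-5
ecx=27|(-5)=-5
esi=208+4=212
eax=5+1=6
cmp eax, 6  (cmp 6,6)
jne loop: not taken
ecx=(-5)-(-5)=0
halt.
Total executed instructions: 24.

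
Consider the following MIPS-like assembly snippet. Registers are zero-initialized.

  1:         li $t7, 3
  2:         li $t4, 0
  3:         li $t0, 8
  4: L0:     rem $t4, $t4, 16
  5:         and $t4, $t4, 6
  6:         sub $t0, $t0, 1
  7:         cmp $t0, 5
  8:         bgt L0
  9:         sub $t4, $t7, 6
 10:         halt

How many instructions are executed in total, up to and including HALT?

li $t7, 3 → $t7=3
li $t4, 0 → $t4=0
li $t0, 8 → $t0=8
rem $t4, $t4, 16 → $t4=0%16=0
and $t4, $t4, 6 → $t4=0&6=0
sub $t0, $t0, 1 → $t0=8-1=7
cmp $t0, 5  (cmp 7,5)
bgt L0: taken
rem $t4, $t4, 16 → $t4=0%16=0
and $t4, $t4, 6 → $t4=0&6=0
sub $t0, $t0, 1 → $t0=7-1=6
cmp $t0, 5  (cmp 6,5)
bgt L0: taken
rem $t4, $t4, 16 → $t4=0%16=0
and $t4, $t4, 6 → $t4=0&6=0
sub $t0, $t0, 1 → $t0=6-1=5
cmp $t0, 5  (cmp 5,5)
bgt L0: not taken
sub $t4, $t7, 6 → $t4=3-6=-3
halt.
Total executed instructions: 20.

20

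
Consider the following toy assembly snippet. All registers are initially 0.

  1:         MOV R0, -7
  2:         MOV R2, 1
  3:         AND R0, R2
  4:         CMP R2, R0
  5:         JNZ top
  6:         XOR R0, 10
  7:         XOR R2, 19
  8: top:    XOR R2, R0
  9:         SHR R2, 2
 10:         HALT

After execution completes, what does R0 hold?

R0=-7
R2=1
R0=(-7)&1=1
CMP R2, R0  (cmp 1,1)
JNZ top: not taken
R0=1^10=11
R2=1^19=18
R2=18^11=25
R2=25>>2=6
halt.

11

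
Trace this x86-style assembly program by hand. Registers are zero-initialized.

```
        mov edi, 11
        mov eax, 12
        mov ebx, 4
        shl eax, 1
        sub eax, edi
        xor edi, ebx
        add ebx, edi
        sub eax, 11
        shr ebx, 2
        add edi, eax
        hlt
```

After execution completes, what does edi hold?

mov edi, 11 → edi=11
mov eax, 12 → eax=12
mov ebx, 4 → ebx=4
shl eax, 1 → eax=12<<1=24
sub eax, edi → eax=24-11=13
xor edi, ebx → edi=11^4=15
add ebx, edi → ebx=4+15=19
sub eax, 11 → eax=13-11=2
shr ebx, 2 → ebx=19>>2=4
add edi, eax → edi=15+2=17
halt.

17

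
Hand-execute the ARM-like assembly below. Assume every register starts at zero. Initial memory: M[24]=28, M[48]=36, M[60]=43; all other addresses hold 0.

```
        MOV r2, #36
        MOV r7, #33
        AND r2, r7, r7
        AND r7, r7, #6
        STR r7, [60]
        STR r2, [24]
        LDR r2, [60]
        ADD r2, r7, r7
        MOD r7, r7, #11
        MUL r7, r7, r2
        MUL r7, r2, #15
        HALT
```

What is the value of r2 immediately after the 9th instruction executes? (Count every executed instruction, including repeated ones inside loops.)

0

MOV r2, #36 → r2=36
MOV r7, #33 → r7=33
AND r2, r7, r7 → r2=33&33=33
AND r7, r7, #6 → r7=33&6=0
STR r7, [60] → M[60]=0
STR r2, [24] → M[24]=33
LDR r2, [60] → r2=M[60]=0
ADD r2, r7, r7 → r2=0+0=0
MOD r7, r7, #11 → r7=0%11=0
After step 9: r2 = 0.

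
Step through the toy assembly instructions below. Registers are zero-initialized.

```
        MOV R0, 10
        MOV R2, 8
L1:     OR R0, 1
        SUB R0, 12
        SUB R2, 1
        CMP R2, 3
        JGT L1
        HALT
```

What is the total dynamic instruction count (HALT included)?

after MOV R0, 10: R0=10
after MOV R2, 8: R2=8
after OR R0, 1: R0=10|1=11
after SUB R0, 12: R0=11-12=-1
after SUB R2, 1: R2=8-1=7
CMP R2, 3  (cmp 7,3)
JGT L1: taken
after OR R0, 1: R0=(-1)|1=-1
after SUB R0, 12: R0=(-1)-12=-13
after SUB R2, 1: R2=7-1=6
CMP R2, 3  (cmp 6,3)
JGT L1: taken
after OR R0, 1: R0=(-13)|1=-13
after SUB R0, 12: R0=(-13)-12=-25
after SUB R2, 1: R2=6-1=5
CMP R2, 3  (cmp 5,3)
JGT L1: taken
after OR R0, 1: R0=(-25)|1=-25
after SUB R0, 12: R0=(-25)-12=-37
after SUB R2, 1: R2=5-1=4
CMP R2, 3  (cmp 4,3)
JGT L1: taken
after OR R0, 1: R0=(-37)|1=-37
after SUB R0, 12: R0=(-37)-12=-49
after SUB R2, 1: R2=4-1=3
CMP R2, 3  (cmp 3,3)
JGT L1: not taken
halt.
Total executed instructions: 28.

28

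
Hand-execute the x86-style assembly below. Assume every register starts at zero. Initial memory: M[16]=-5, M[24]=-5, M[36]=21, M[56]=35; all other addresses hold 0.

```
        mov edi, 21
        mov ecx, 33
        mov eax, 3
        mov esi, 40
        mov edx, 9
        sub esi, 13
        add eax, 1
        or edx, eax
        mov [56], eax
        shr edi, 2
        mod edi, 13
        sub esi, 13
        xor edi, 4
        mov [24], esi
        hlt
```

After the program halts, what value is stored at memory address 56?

4

edi=21
ecx=33
eax=3
esi=40
edx=9
esi=40-13=27
eax=3+1=4
edx=9|4=13
mov [56], eax → M[56]=4
edi=21>>2=5
edi=5%13=5
esi=27-13=14
edi=5^4=1
mov [24], esi → M[24]=14
halt.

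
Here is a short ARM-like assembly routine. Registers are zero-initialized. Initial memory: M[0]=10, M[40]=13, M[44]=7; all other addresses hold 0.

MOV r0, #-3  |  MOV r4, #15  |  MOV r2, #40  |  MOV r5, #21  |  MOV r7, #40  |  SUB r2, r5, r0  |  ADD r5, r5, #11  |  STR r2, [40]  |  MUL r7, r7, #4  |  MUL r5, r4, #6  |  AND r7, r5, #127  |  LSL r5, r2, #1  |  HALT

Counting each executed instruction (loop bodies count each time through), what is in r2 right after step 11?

24

after MOV r0, #-3: r0=-3
after MOV r4, #15: r4=15
after MOV r2, #40: r2=40
after MOV r5, #21: r5=21
after MOV r7, #40: r7=40
after SUB r2, r5, r0: r2=21-(-3)=24
after ADD r5, r5, #11: r5=21+11=32
STR r2, [40] → M[40]=24
after MUL r7, r7, #4: r7=40*4=160
after MUL r5, r4, #6: r5=15*6=90
after AND r7, r5, #127: r7=90&127=90
After step 11: r2 = 24.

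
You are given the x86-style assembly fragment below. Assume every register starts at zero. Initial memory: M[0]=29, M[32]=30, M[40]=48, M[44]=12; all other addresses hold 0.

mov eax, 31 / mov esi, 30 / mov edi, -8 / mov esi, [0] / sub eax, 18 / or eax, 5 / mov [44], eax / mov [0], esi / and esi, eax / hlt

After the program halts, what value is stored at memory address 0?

mov eax, 31 → eax=31
mov esi, 30 → esi=30
mov edi, -8 → edi=-8
mov esi, [0] → esi=M[0]=29
sub eax, 18 → eax=31-18=13
or eax, 5 → eax=13|5=13
mov [44], eax → M[44]=13
mov [0], esi → M[0]=29
and esi, eax → esi=29&13=13
halt.

29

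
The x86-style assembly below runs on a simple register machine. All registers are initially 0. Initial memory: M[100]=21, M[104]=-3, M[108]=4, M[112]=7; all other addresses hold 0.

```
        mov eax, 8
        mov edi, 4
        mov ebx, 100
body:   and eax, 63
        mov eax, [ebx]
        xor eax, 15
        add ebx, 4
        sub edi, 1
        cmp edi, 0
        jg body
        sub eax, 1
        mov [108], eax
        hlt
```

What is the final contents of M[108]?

eax=8
edi=4
ebx=100
eax=8&63=8
eax=M[100]=21
eax=21^15=26
ebx=100+4=104
edi=4-1=3
cmp edi, 0  (cmp 3,0)
jg body: taken
eax=26&63=26
eax=M[104]=-3
eax=(-3)^15=-14
ebx=104+4=108
edi=3-1=2
cmp edi, 0  (cmp 2,0)
jg body: taken
eax=(-14)&63=50
eax=M[108]=4
eax=4^15=11
ebx=108+4=112
edi=2-1=1
cmp edi, 0  (cmp 1,0)
jg body: taken
eax=11&63=11
eax=M[112]=7
eax=7^15=8
ebx=112+4=116
edi=1-1=0
cmp edi, 0  (cmp 0,0)
jg body: not taken
eax=8-1=7
mov [108], eax → M[108]=7
halt.

7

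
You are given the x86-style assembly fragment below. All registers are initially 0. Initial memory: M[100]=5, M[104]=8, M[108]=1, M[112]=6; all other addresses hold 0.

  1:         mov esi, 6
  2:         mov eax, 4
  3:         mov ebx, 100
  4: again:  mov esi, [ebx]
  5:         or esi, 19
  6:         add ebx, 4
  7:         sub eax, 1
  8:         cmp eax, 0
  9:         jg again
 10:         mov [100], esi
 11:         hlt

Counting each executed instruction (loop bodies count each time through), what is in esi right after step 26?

23

after mov esi, 6: esi=6
after mov eax, 4: eax=4
after mov ebx, 100: ebx=100
after mov esi, [ebx]: esi=M[100]=5
after or esi, 19: esi=5|19=23
after add ebx, 4: ebx=100+4=104
after sub eax, 1: eax=4-1=3
cmp eax, 0  (cmp 3,0)
jg again: taken
after mov esi, [ebx]: esi=M[104]=8
after or esi, 19: esi=8|19=27
after add ebx, 4: ebx=104+4=108
after sub eax, 1: eax=3-1=2
cmp eax, 0  (cmp 2,0)
jg again: taken
after mov esi, [ebx]: esi=M[108]=1
after or esi, 19: esi=1|19=19
after add ebx, 4: ebx=108+4=112
after sub eax, 1: eax=2-1=1
cmp eax, 0  (cmp 1,0)
jg again: taken
after mov esi, [ebx]: esi=M[112]=6
after or esi, 19: esi=6|19=23
after add ebx, 4: ebx=112+4=116
after sub eax, 1: eax=1-1=0
cmp eax, 0  (cmp 0,0)
After step 26: esi = 23.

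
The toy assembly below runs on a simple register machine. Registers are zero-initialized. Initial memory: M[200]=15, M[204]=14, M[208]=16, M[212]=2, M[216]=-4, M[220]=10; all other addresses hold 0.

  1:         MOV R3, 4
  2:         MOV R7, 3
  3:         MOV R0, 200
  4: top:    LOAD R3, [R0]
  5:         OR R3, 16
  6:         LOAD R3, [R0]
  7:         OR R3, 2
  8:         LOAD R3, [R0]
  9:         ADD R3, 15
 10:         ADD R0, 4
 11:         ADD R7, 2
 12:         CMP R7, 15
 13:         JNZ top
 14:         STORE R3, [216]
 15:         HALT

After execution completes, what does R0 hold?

R3=4
R7=3
R0=200
R3=M[200]=15
R3=15|16=31
R3=M[200]=15
R3=15|2=15
R3=M[200]=15
R3=15+15=30
R0=200+4=204
R7=3+2=5
CMP R7, 15  (cmp 5,15)
JNZ top: taken
R3=M[204]=14
R3=14|16=30
R3=M[204]=14
R3=14|2=14
R3=M[204]=14
R3=14+15=29
R0=204+4=208
R7=5+2=7
CMP R7, 15  (cmp 7,15)
JNZ top: taken
R3=M[208]=16
R3=16|16=16
R3=M[208]=16
R3=16|2=18
R3=M[208]=16
R3=16+15=31
R0=208+4=212
R7=7+2=9
CMP R7, 15  (cmp 9,15)
JNZ top: taken
R3=M[212]=2
R3=2|16=18
R3=M[212]=2
R3=2|2=2
R3=M[212]=2
R3=2+15=17
R0=212+4=216
R7=9+2=11
CMP R7, 15  (cmp 11,15)
JNZ top: taken
R3=M[216]=-4
R3=(-4)|16=-4
R3=M[216]=-4
R3=(-4)|2=-2
R3=M[216]=-4
R3=(-4)+15=11
R0=216+4=220
R7=11+2=13
CMP R7, 15  (cmp 13,15)
JNZ top: taken
R3=M[220]=10
R3=10|16=26
R3=M[220]=10
R3=10|2=10
R3=M[220]=10
R3=10+15=25
R0=220+4=224
R7=13+2=15
CMP R7, 15  (cmp 15,15)
JNZ top: not taken
STORE R3, [216] → M[216]=25
halt.

224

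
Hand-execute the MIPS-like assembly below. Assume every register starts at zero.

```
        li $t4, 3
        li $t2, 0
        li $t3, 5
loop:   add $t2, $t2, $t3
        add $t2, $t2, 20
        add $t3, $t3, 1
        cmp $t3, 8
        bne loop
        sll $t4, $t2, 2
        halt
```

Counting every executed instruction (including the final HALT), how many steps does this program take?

li $t4, 3 → $t4=3
li $t2, 0 → $t2=0
li $t3, 5 → $t3=5
add $t2, $t2, $t3 → $t2=0+5=5
add $t2, $t2, 20 → $t2=5+20=25
add $t3, $t3, 1 → $t3=5+1=6
cmp $t3, 8  (cmp 6,8)
bne loop: taken
add $t2, $t2, $t3 → $t2=25+6=31
add $t2, $t2, 20 → $t2=31+20=51
add $t3, $t3, 1 → $t3=6+1=7
cmp $t3, 8  (cmp 7,8)
bne loop: taken
add $t2, $t2, $t3 → $t2=51+7=58
add $t2, $t2, 20 → $t2=58+20=78
add $t3, $t3, 1 → $t3=7+1=8
cmp $t3, 8  (cmp 8,8)
bne loop: not taken
sll $t4, $t2, 2 → $t4=78<<2=312
halt.
Total executed instructions: 20.

20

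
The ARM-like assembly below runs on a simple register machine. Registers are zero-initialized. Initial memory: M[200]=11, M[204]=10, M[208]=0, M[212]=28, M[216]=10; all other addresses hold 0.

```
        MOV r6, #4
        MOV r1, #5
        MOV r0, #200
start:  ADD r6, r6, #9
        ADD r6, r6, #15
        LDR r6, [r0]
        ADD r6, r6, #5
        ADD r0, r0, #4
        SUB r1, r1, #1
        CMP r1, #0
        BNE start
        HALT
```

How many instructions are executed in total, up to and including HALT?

44

after MOV r6, #4: r6=4
after MOV r1, #5: r1=5
after MOV r0, #200: r0=200
after ADD r6, r6, #9: r6=4+9=13
after ADD r6, r6, #15: r6=13+15=28
after LDR r6, [r0]: r6=M[200]=11
after ADD r6, r6, #5: r6=11+5=16
after ADD r0, r0, #4: r0=200+4=204
after SUB r1, r1, #1: r1=5-1=4
CMP r1, #0  (cmp 4,0)
BNE start: taken
after ADD r6, r6, #9: r6=16+9=25
after ADD r6, r6, #15: r6=25+15=40
after LDR r6, [r0]: r6=M[204]=10
after ADD r6, r6, #5: r6=10+5=15
after ADD r0, r0, #4: r0=204+4=208
after SUB r1, r1, #1: r1=4-1=3
CMP r1, #0  (cmp 3,0)
BNE start: taken
after ADD r6, r6, #9: r6=15+9=24
after ADD r6, r6, #15: r6=24+15=39
after LDR r6, [r0]: r6=M[208]=0
after ADD r6, r6, #5: r6=0+5=5
after ADD r0, r0, #4: r0=208+4=212
after SUB r1, r1, #1: r1=3-1=2
CMP r1, #0  (cmp 2,0)
BNE start: taken
after ADD r6, r6, #9: r6=5+9=14
after ADD r6, r6, #15: r6=14+15=29
after LDR r6, [r0]: r6=M[212]=28
after ADD r6, r6, #5: r6=28+5=33
after ADD r0, r0, #4: r0=212+4=216
after SUB r1, r1, #1: r1=2-1=1
CMP r1, #0  (cmp 1,0)
BNE start: taken
after ADD r6, r6, #9: r6=33+9=42
after ADD r6, r6, #15: r6=42+15=57
after LDR r6, [r0]: r6=M[216]=10
after ADD r6, r6, #5: r6=10+5=15
after ADD r0, r0, #4: r0=216+4=220
after SUB r1, r1, #1: r1=1-1=0
CMP r1, #0  (cmp 0,0)
BNE start: not taken
halt.
Total executed instructions: 44.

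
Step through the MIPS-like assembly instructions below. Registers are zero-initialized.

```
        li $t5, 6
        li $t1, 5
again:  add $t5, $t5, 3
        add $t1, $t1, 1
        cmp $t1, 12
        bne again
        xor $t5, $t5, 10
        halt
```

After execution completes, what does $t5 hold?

$t5=6
$t1=5
$t5=6+3=9
$t1=5+1=6
cmp $t1, 12  (cmp 6,12)
bne again: taken
$t5=9+3=12
$t1=6+1=7
cmp $t1, 12  (cmp 7,12)
bne again: taken
$t5=12+3=15
$t1=7+1=8
cmp $t1, 12  (cmp 8,12)
bne again: taken
$t5=15+3=18
$t1=8+1=9
cmp $t1, 12  (cmp 9,12)
bne again: taken
$t5=18+3=21
$t1=9+1=10
cmp $t1, 12  (cmp 10,12)
bne again: taken
$t5=21+3=24
$t1=10+1=11
cmp $t1, 12  (cmp 11,12)
bne again: taken
$t5=24+3=27
$t1=11+1=12
cmp $t1, 12  (cmp 12,12)
bne again: not taken
$t5=27^10=17
halt.

17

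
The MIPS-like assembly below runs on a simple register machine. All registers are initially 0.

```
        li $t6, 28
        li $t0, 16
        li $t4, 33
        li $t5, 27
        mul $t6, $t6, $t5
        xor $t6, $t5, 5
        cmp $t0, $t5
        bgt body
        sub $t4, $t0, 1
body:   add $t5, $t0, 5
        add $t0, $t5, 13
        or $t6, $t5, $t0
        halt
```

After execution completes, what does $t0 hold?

34

after li $t6, 28: $t6=28
after li $t0, 16: $t0=16
after li $t4, 33: $t4=33
after li $t5, 27: $t5=27
after mul $t6, $t6, $t5: $t6=28*27=756
after xor $t6, $t5, 5: $t6=27^5=30
cmp $t0, $t5  (cmp 16,27)
bgt body: not taken
after sub $t4, $t0, 1: $t4=16-1=15
after add $t5, $t0, 5: $t5=16+5=21
after add $t0, $t5, 13: $t0=21+13=34
after or $t6, $t5, $t0: $t6=21|34=55
halt.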